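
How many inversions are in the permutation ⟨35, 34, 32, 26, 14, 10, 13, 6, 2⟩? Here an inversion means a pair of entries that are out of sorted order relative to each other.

35 inversions

Sweep left to right; for each value list the smaller values that follow it:
35: 8
34: 7
32: 6
26: 5
14: 4
10: 2
13: 2
6: 1
2: 0
Sum: 8 + 7 + 6 + 5 + 4 + 2 + 2 + 1 + 0 = 35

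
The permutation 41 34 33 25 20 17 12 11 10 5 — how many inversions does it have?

45 out-of-order pairs

Count, for each position, how many later elements it exceeds:
41 → 34, 33, 25, 20, 17, 12, 11, 10, 5 → 9
34 → 33, 25, 20, 17, 12, 11, 10, 5 → 8
33 → 25, 20, 17, 12, 11, 10, 5 → 7
25 → 20, 17, 12, 11, 10, 5 → 6
20 → 17, 12, 11, 10, 5 → 5
17 → 12, 11, 10, 5 → 4
12 → 11, 10, 5 → 3
11 → 10, 5 → 2
10 → 5 → 1
5 → none → 0
Sum: 9 + 8 + 7 + 6 + 5 + 4 + 3 + 2 + 1 + 0 = 45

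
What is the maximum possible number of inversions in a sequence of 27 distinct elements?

351

A reversed (strictly descending) arrangement makes every pair an inversion, giving C(27, 2) inversions.
C(27, 2) = 27·26/2 = 351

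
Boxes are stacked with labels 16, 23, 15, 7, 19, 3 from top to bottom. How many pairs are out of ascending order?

For each element, count later entries that are smaller:
16 → 15, 7, 3 → 3
23 → 15, 7, 19, 3 → 4
15 → 7, 3 → 2
7 → 3 → 1
19 → 3 → 1
3 → none → 0
Sum: 3 + 4 + 2 + 1 + 1 + 0 = 11

11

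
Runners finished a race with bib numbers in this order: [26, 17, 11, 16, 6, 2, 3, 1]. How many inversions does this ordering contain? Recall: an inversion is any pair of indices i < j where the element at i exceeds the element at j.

There are 26 inversions.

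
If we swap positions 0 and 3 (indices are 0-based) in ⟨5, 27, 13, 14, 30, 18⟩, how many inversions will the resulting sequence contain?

There are 7 inversions.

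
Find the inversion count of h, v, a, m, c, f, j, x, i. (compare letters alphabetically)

Element-by-element contributions:
h: 3
v: 6
a: 0
m: 4
c: 0
f: 0
j: 1
x: 1
i: 0
Sum: 3 + 6 + 0 + 4 + 0 + 0 + 1 + 1 + 0 = 15

There are 15 inversions.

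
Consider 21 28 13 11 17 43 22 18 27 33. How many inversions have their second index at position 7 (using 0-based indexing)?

4 such elements

The element at index 7 is 18.
Elements before it: 21, 28, 13, 11, 17, 43, 22
Those larger than 18: 21, 28, 43, 22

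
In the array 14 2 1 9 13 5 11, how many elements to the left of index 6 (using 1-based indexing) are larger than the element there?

The element at index 6 is 5.
Elements before it: 14, 2, 1, 9, 13
Those larger than 5: 14, 9, 13

3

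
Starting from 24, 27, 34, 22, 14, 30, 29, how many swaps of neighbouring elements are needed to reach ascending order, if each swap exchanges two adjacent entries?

Swaps: 10

Each adjacent swap fixes exactly one inversion, so the minimum swap count equals the number of inversions.
Count inversions — for each element, later elements that are smaller:
24: 22, 14 → 2
27: 22, 14 → 2
34: 22, 14, 30, 29 → 4
22: 14 → 1
14: none → 0
30: 29 → 1
29: none → 0
Total inversions: 2 + 2 + 4 + 1 + 0 + 1 + 0 = 10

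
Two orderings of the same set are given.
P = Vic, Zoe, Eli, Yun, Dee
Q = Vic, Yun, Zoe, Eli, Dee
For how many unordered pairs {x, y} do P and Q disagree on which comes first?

2

Assign each item its position (1..5) in the first ordering, then rewrite the second ordering as that position sequence:
positions: Vic→1, Zoe→2, Eli→3, Yun→4, Dee→5
second ordering as positions: [1, 4, 2, 3, 5]
Discordant pairs = inversions in this position sequence.
1: 0
4: 2, 3 → 2
2: 0
3: 0
5: 0
Total: 0 + 2 + 0 + 0 + 0 = 2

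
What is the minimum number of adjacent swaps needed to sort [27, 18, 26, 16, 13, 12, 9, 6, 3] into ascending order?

35 adjacent swaps

Minimum adjacent swaps = number of inversions (each swap of adjacent out-of-order elements removes one inversion and no swap can remove more).
Count inversions — for each element, later elements that are smaller:
27: 18, 26, 16, 13, 12, 9, 6, 3 → 8
18: 16, 13, 12, 9, 6, 3 → 6
26: 16, 13, 12, 9, 6, 3 → 6
16: 13, 12, 9, 6, 3 → 5
13: 12, 9, 6, 3 → 4
12: 9, 6, 3 → 3
9: 6, 3 → 2
6: 3 → 1
3: none → 0
Total inversions: 8 + 6 + 6 + 5 + 4 + 3 + 2 + 1 + 0 = 35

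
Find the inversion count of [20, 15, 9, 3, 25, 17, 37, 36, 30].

Sweep left to right; for each value list the smaller values that follow it:
20: 4
15: 2
9: 1
3: 0
25: 1
17: 0
37: 2
36: 1
30: 0
Sum: 4 + 2 + 1 + 0 + 1 + 0 + 2 + 1 + 0 = 11

11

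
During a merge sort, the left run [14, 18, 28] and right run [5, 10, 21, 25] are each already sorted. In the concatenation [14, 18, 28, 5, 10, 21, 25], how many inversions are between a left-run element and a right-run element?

8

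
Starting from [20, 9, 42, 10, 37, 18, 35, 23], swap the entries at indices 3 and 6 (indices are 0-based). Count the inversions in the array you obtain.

Positions 3 and 6 hold 10 and 35; after swapping, the array is [20, 9, 42, 35, 37, 18, 10, 23].
Count, for each position, how many later elements it exceeds:
20: 3
9: 0
42: 5
35: 3
37: 3
18: 1
10: 0
23: 0
Sum: 3 + 0 + 5 + 3 + 3 + 1 + 0 + 0 = 15

15 inversions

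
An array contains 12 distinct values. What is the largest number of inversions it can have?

66 inversions

The maximum occurs when the array is in strictly decreasing order: every one of the C(12, 2) pairs is inverted.
C(12, 2) = 12·11/2 = 66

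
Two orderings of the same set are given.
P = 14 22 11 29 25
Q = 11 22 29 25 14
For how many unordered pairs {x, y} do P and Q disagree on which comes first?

5 disagreeing pairs

Assign each item its position (1..5) in the first ordering, then rewrite the second ordering as that position sequence:
positions: 14→1, 22→2, 11→3, 29→4, 25→5
second ordering as positions: [3, 2, 4, 5, 1]
Discordant pairs = inversions in this position sequence.
3: 2, 1 → 2
2: 1 → 1
4: 1 → 1
5: 1 → 1
1: 0
Total: 2 + 1 + 1 + 1 + 0 = 5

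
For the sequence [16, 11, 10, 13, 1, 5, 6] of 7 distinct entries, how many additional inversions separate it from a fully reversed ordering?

5

Maximum inversions for 7 distinct elements is C(7, 2) = 7·6/2 = 21.
Current inversions — for each element, count later smaller elements:
16: 6
11: 4
10: 3
13: 3
1: 0
5: 0
6: 0
Current total: 6 + 4 + 3 + 3 + 0 + 0 + 0 = 16
Shortfall: 21 − 16 = 5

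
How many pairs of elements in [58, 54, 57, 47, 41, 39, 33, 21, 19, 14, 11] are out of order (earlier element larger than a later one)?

54 inversions

Count, for each position, how many later elements it exceeds:
58: 10
54: 8
57: 8
47: 7
41: 6
39: 5
33: 4
21: 3
19: 2
14: 1
11: 0
Sum: 10 + 8 + 8 + 7 + 6 + 5 + 4 + 3 + 2 + 1 + 0 = 54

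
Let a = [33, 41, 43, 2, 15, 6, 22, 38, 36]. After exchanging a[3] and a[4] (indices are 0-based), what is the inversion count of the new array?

Positions 3 and 4 hold 2 and 15; after swapping, the array is [33, 41, 43, 15, 2, 6, 22, 38, 36].
For each element, count later entries that are smaller:
33 → 15, 2, 6, 22 → 4
41 → 15, 2, 6, 22, 38, 36 → 6
43 → 15, 2, 6, 22, 38, 36 → 6
15 → 2, 6 → 2
2 → none → 0
6 → none → 0
22 → none → 0
38 → 36 → 1
36 → none → 0
Sum: 4 + 6 + 6 + 2 + 0 + 0 + 0 + 1 + 0 = 19

19 inversions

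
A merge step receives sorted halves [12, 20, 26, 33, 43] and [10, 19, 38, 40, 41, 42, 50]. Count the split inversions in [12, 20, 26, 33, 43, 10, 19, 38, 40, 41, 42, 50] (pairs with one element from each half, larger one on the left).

For each element r of the right run, count left-run elements greater than r:
r = 10: 12, 20, 26, 33, 43 → 5
r = 19: 20, 26, 33, 43 → 4
r = 38: 43 → 1
r = 40: 43 → 1
r = 41: 43 → 1
r = 42: 43 → 1
r = 50: none → 0
Cross-inversions: 5 + 4 + 1 + 1 + 1 + 1 + 0 = 13

There are 13 cross-inversions.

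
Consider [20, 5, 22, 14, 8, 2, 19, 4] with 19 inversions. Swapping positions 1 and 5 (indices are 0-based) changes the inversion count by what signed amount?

Positions 1 and 5 hold 5 and 2; after swapping, the array is [20, 2, 22, 14, 8, 5, 19, 4].
For each element, count later entries that are smaller:
20 → 2, 14, 8, 5, 19, 4 → 6
2 → none → 0
22 → 14, 8, 5, 19, 4 → 5
14 → 8, 5, 4 → 3
8 → 5, 4 → 2
5 → 4 → 1
19 → 4 → 1
4 → none → 0
Sum: 6 + 0 + 5 + 3 + 2 + 1 + 1 + 0 = 18
Change: 18 − 19 = -1

-1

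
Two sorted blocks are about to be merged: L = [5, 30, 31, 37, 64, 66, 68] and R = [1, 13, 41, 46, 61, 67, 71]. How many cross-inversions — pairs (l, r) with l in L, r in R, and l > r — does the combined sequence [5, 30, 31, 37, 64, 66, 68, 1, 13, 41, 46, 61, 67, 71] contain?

23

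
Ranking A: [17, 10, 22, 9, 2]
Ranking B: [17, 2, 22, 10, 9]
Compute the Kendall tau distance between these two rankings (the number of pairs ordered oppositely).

4

Assign each item its position (1..5) in the first ordering, then rewrite the second ordering as that position sequence:
positions: 17→1, 10→2, 22→3, 9→4, 2→5
second ordering as positions: [1, 5, 3, 2, 4]
Discordant pairs = inversions in this position sequence.
1: 0
5: 3, 2, 4 → 3
3: 2 → 1
2: 0
4: 0
Total: 0 + 3 + 1 + 0 + 0 = 4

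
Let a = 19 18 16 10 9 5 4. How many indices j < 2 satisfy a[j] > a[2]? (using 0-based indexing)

2

The element at index 2 is 16.
Elements before it: 19, 18
Those larger than 16: 19, 18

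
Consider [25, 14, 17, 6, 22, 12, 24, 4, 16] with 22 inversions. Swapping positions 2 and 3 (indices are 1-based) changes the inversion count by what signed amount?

Positions 2 and 3 hold 14 and 17; after swapping, the array is [25, 17, 14, 6, 22, 12, 24, 4, 16].
For each element, count later entries that are smaller:
25 → 17, 14, 6, 22, 12, 24, 4, 16 → 8
17 → 14, 6, 12, 4, 16 → 5
14 → 6, 12, 4 → 3
6 → 4 → 1
22 → 12, 4, 16 → 3
12 → 4 → 1
24 → 4, 16 → 2
4 → none → 0
16 → none → 0
Sum: 8 + 5 + 3 + 1 + 3 + 1 + 2 + 0 + 0 = 23
Change: 23 − 22 = +1

+1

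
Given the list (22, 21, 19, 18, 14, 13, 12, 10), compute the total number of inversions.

Element-by-element contributions:
22: 7
21: 6
19: 5
18: 4
14: 3
13: 2
12: 1
10: 0
Sum: 7 + 6 + 5 + 4 + 3 + 2 + 1 + 0 = 28

There are 28 inversions.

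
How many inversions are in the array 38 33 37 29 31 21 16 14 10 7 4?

Sweep left to right; for each value list the smaller values that follow it:
38: 10
33: 8
37: 8
29: 6
31: 6
21: 5
16: 4
14: 3
10: 2
7: 1
4: 0
Sum: 10 + 8 + 8 + 6 + 6 + 5 + 4 + 3 + 2 + 1 + 0 = 53

53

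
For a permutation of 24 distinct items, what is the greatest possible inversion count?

276

The maximum occurs when the array is in strictly decreasing order: every one of the C(24, 2) pairs is inverted.
C(24, 2) = 24·23/2 = 276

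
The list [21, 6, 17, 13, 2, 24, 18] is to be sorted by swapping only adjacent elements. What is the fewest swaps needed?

Minimum adjacent swaps = number of inversions (each swap of adjacent out-of-order elements removes one inversion and no swap can remove more).
Count inversions — for each element, later elements that are smaller:
21: 6, 17, 13, 2, 18 → 5
6: 2 → 1
17: 13, 2 → 2
13: 2 → 1
2: none → 0
24: 18 → 1
18: none → 0
Total inversions: 5 + 1 + 2 + 1 + 0 + 1 + 0 = 10

10 swaps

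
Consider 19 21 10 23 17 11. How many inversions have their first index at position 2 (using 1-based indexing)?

3

The element at index 2 is 21.
Elements after it: 10, 23, 17, 11
Those smaller than 21: 10, 17, 11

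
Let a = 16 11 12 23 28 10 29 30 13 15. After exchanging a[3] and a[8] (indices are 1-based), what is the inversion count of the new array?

Positions 3 and 8 hold 12 and 30; after swapping, the array is [16, 11, 30, 23, 28, 10, 29, 12, 13, 15].
Sweep left to right; for each value list the smaller values that follow it:
16: 5
11: 1
30: 7
23: 4
28: 4
10: 0
29: 3
12: 0
13: 0
15: 0
Sum: 5 + 1 + 7 + 4 + 4 + 0 + 3 + 0 + 0 + 0 = 24

Inversions: 24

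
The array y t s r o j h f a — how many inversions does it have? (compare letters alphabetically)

Sweep left to right; for each value list the smaller values that follow it:
y: 8
t: 7
s: 6
r: 5
o: 4
j: 3
h: 2
f: 1
a: 0
Sum: 8 + 7 + 6 + 5 + 4 + 3 + 2 + 1 + 0 = 36

36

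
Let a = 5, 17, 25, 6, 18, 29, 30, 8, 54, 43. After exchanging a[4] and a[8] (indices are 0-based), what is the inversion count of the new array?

14 inversions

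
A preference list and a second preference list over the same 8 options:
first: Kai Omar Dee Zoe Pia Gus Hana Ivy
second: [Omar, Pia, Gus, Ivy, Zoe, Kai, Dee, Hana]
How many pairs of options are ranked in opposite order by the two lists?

13 pairs

Assign each item its position (1..8) in the first ordering, then rewrite the second ordering as that position sequence:
positions: Kai→1, Omar→2, Dee→3, Zoe→4, Pia→5, Gus→6, Hana→7, Ivy→8
second ordering as positions: [2, 5, 6, 8, 4, 1, 3, 7]
Discordant pairs = inversions in this position sequence.
2: 1 → 1
5: 4, 1, 3 → 3
6: 4, 1, 3 → 3
8: 4, 1, 3, 7 → 4
4: 1, 3 → 2
1: 0
3: 0
7: 0
Total: 1 + 3 + 3 + 4 + 2 + 0 + 0 + 0 = 13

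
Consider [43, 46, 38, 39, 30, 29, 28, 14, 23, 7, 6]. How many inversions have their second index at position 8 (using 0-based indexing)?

The element at index 8 is 23.
Elements before it: 43, 46, 38, 39, 30, 29, 28, 14
Those larger than 23: 43, 46, 38, 39, 30, 29, 28

7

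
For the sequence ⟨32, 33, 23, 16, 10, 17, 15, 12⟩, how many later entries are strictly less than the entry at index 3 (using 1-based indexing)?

The element at index 3 is 23.
Elements after it: 16, 10, 17, 15, 12
Those smaller than 23: 16, 10, 17, 15, 12

5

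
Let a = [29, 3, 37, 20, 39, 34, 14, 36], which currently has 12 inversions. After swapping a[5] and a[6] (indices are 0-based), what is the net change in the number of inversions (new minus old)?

Positions 5 and 6 hold 34 and 14; after swapping, the array is [29, 3, 37, 20, 39, 14, 34, 36].
Sweep left to right; for each value list the smaller values that follow it:
29 → 3, 20, 14 → 3
3 → none → 0
37 → 20, 14, 34, 36 → 4
20 → 14 → 1
39 → 14, 34, 36 → 3
14 → none → 0
34 → none → 0
36 → none → 0
Sum: 3 + 0 + 4 + 1 + 3 + 0 + 0 + 0 = 11
Change: 11 − 12 = -1

-1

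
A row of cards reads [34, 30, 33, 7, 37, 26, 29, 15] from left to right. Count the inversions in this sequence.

19

Count, for each position, how many later elements it exceeds:
34 → 30, 33, 7, 26, 29, 15 → 6
30 → 7, 26, 29, 15 → 4
33 → 7, 26, 29, 15 → 4
7 → none → 0
37 → 26, 29, 15 → 3
26 → 15 → 1
29 → 15 → 1
15 → none → 0
Sum: 6 + 4 + 4 + 0 + 3 + 1 + 1 + 0 = 19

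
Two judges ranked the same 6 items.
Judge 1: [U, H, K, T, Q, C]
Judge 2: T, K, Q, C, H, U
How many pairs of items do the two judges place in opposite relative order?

Discordant pairs: 10

Assign each item its position (1..6) in the first ordering, then rewrite the second ordering as that position sequence:
positions: U→1, H→2, K→3, T→4, Q→5, C→6
second ordering as positions: [4, 3, 5, 6, 2, 1]
Discordant pairs = inversions in this position sequence.
4: 3, 2, 1 → 3
3: 2, 1 → 2
5: 2, 1 → 2
6: 2, 1 → 2
2: 1 → 1
1: 0
Total: 3 + 2 + 2 + 2 + 1 + 0 = 10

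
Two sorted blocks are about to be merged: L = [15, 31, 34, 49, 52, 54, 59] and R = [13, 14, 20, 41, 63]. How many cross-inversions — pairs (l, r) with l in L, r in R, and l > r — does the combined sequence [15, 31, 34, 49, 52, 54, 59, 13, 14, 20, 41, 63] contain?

Cross-inversions: 24

Count, for every r in R, how many entries of L exceed r:
r = 13: 15, 31, 34, 49, 52, 54, 59 → 7
r = 14: 15, 31, 34, 49, 52, 54, 59 → 7
r = 20: 31, 34, 49, 52, 54, 59 → 6
r = 41: 49, 52, 54, 59 → 4
r = 63: none → 0
Cross-inversions: 7 + 7 + 6 + 4 + 0 = 24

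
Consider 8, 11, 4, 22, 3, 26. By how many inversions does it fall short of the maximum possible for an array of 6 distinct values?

9 inversions short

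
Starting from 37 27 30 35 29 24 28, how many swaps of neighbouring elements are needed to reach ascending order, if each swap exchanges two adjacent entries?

15

Minimum adjacent swaps = number of inversions (each swap of adjacent out-of-order elements removes one inversion and no swap can remove more).
Count inversions — for each element, later elements that are smaller:
37: 27, 30, 35, 29, 24, 28 → 6
27: 24 → 1
30: 29, 24, 28 → 3
35: 29, 24, 28 → 3
29: 24, 28 → 2
24: none → 0
28: none → 0
Total inversions: 6 + 1 + 3 + 3 + 2 + 0 + 0 = 15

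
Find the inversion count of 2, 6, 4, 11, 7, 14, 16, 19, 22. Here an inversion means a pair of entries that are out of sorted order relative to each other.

Element-by-element contributions:
2: 0
6: 1
4: 0
11: 1
7: 0
14: 0
16: 0
19: 0
22: 0
Sum: 0 + 1 + 0 + 1 + 0 + 0 + 0 + 0 + 0 = 2

2 inversions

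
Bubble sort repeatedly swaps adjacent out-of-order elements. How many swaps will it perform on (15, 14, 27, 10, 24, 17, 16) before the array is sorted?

10

The minimum number of adjacent swaps to sort an array equals its inversion count, since every such swap removes exactly one inversion.
Count inversions — for each element, later elements that are smaller:
15: 14, 10 → 2
14: 10 → 1
27: 10, 24, 17, 16 → 4
10: none → 0
24: 17, 16 → 2
17: 16 → 1
16: none → 0
Total inversions: 2 + 1 + 4 + 0 + 2 + 1 + 0 = 10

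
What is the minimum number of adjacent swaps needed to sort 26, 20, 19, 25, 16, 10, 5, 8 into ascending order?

The minimum number of adjacent swaps to sort an array equals its inversion count, since every such swap removes exactly one inversion.
Count inversions — for each element, later elements that are smaller:
26: 20, 19, 25, 16, 10, 5, 8 → 7
20: 19, 16, 10, 5, 8 → 5
19: 16, 10, 5, 8 → 4
25: 16, 10, 5, 8 → 4
16: 10, 5, 8 → 3
10: 5, 8 → 2
5: none → 0
8: none → 0
Total inversions: 7 + 5 + 4 + 4 + 3 + 2 + 0 + 0 = 25

25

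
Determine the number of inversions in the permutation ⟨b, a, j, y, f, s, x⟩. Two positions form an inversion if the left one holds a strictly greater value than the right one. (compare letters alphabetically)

For each element, count later entries that are smaller:
b → a → 1
a → none → 0
j → f → 1
y → f, s, x → 3
f → none → 0
s → none → 0
x → none → 0
Sum: 1 + 0 + 1 + 3 + 0 + 0 + 0 = 5

5 inversions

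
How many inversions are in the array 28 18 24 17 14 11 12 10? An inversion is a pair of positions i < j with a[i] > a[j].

26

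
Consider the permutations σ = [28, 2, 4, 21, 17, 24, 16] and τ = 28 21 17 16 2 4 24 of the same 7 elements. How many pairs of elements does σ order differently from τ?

7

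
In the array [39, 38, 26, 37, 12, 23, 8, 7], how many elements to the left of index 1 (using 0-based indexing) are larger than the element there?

1

The element at index 1 is 38.
Elements before it: 39
Those larger than 38: 39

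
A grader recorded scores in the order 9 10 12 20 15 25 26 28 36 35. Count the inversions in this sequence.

There are 2 inversions.

Sweep left to right; for each value list the smaller values that follow it:
9 → none → 0
10 → none → 0
12 → none → 0
20 → 15 → 1
15 → none → 0
25 → none → 0
26 → none → 0
28 → none → 0
36 → 35 → 1
35 → none → 0
Sum: 0 + 0 + 0 + 1 + 0 + 0 + 0 + 0 + 1 + 0 = 2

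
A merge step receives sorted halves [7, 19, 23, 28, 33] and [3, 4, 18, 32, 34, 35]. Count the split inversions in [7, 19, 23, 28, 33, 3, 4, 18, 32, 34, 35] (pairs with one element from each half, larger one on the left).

Count, for every r in R, how many entries of L exceed r:
r = 3: 7, 19, 23, 28, 33 → 5
r = 4: 7, 19, 23, 28, 33 → 5
r = 18: 19, 23, 28, 33 → 4
r = 32: 33 → 1
r = 34: none → 0
r = 35: none → 0
Cross-inversions: 5 + 5 + 4 + 1 + 0 + 0 = 15

15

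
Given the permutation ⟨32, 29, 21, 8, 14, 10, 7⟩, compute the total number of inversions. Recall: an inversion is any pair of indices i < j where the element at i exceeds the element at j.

19 out-of-order pairs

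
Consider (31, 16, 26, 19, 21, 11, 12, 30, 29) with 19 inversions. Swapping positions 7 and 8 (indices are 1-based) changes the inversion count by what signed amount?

+1

Positions 7 and 8 hold 12 and 30; after swapping, the array is [31, 16, 26, 19, 21, 11, 30, 12, 29].
Element-by-element contributions:
31 → 16, 26, 19, 21, 11, 30, 12, 29 → 8
16 → 11, 12 → 2
26 → 19, 21, 11, 12 → 4
19 → 11, 12 → 2
21 → 11, 12 → 2
11 → none → 0
30 → 12, 29 → 2
12 → none → 0
29 → none → 0
Sum: 8 + 2 + 4 + 2 + 2 + 0 + 2 + 0 + 0 = 20
Change: 20 − 19 = +1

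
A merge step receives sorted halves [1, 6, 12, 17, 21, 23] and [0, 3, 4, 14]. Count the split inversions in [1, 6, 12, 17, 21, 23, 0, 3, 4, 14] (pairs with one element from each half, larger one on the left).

Take each right-half value and tally the left-half values above it:
r = 0: 1, 6, 12, 17, 21, 23 → 6
r = 3: 6, 12, 17, 21, 23 → 5
r = 4: 6, 12, 17, 21, 23 → 5
r = 14: 17, 21, 23 → 3
Cross-inversions: 6 + 5 + 5 + 3 = 19

Split inversions: 19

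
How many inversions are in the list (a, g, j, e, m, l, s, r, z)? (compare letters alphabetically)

Sweep left to right; for each value list the smaller values that follow it:
a: 0
g: 1
j: 1
e: 0
m: 1
l: 0
s: 1
r: 0
z: 0
Sum: 0 + 1 + 1 + 0 + 1 + 0 + 1 + 0 + 0 = 4

4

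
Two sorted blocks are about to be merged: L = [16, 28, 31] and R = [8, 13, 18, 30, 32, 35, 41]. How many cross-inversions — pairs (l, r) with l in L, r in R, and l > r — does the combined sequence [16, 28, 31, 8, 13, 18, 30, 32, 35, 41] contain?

9 cross-inversions

Count, for every r in R, how many entries of L exceed r:
r = 8: 16, 28, 31 → 3
r = 13: 16, 28, 31 → 3
r = 18: 28, 31 → 2
r = 30: 31 → 1
r = 32: none → 0
r = 35: none → 0
r = 41: none → 0
Cross-inversions: 3 + 3 + 2 + 1 + 0 + 0 + 0 = 9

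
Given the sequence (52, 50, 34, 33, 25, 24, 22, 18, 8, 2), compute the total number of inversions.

45

For each element, count later entries that are smaller:
52 → 50, 34, 33, 25, 24, 22, 18, 8, 2 → 9
50 → 34, 33, 25, 24, 22, 18, 8, 2 → 8
34 → 33, 25, 24, 22, 18, 8, 2 → 7
33 → 25, 24, 22, 18, 8, 2 → 6
25 → 24, 22, 18, 8, 2 → 5
24 → 22, 18, 8, 2 → 4
22 → 18, 8, 2 → 3
18 → 8, 2 → 2
8 → 2 → 1
2 → none → 0
Sum: 9 + 8 + 7 + 6 + 5 + 4 + 3 + 2 + 1 + 0 = 45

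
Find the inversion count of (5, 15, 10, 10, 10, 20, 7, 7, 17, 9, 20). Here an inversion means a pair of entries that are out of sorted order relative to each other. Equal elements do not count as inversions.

20

Count, for each position, how many later elements it exceeds:
5 → none → 0
15 → 10, 10, 10, 7, 7, 9 → 6
10 → 7, 7, 9 → 3
10 → 7, 7, 9 → 3
10 → 7, 7, 9 → 3
20 → 7, 7, 17, 9 → 4
7 → none → 0
7 → none → 0
17 → 9 → 1
9 → none → 0
20 → none → 0
Sum: 0 + 6 + 3 + 3 + 3 + 4 + 0 + 0 + 1 + 0 + 0 = 20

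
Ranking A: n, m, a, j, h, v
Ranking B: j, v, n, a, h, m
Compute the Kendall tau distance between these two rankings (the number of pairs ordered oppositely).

Assign each item its position (1..6) in the first ordering, then rewrite the second ordering as that position sequence:
positions: n→1, m→2, a→3, j→4, h→5, v→6
second ordering as positions: [4, 6, 1, 3, 5, 2]
Discordant pairs = inversions in this position sequence.
4: 1, 3, 2 → 3
6: 1, 3, 5, 2 → 4
1: 0
3: 2 → 1
5: 2 → 1
2: 0
Total: 3 + 4 + 0 + 1 + 1 + 0 = 9

There are 9 discordant pairs.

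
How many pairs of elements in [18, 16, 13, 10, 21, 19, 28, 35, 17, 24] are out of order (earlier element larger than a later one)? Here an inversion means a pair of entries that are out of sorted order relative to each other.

Sweep left to right; for each value list the smaller values that follow it:
18: 4
16: 2
13: 1
10: 0
21: 2
19: 1
28: 2
35: 2
17: 0
24: 0
Sum: 4 + 2 + 1 + 0 + 2 + 1 + 2 + 2 + 0 + 0 = 14

14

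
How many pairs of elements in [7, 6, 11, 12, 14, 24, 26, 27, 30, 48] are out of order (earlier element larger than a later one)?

Out-of-order pairs: 1

Element-by-element contributions:
7 → 6 → 1
6 → none → 0
11 → none → 0
12 → none → 0
14 → none → 0
24 → none → 0
26 → none → 0
27 → none → 0
30 → none → 0
48 → none → 0
Sum: 1 + 0 + 0 + 0 + 0 + 0 + 0 + 0 + 0 + 0 = 1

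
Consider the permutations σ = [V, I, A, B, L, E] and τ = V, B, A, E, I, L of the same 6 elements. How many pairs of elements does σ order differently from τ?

5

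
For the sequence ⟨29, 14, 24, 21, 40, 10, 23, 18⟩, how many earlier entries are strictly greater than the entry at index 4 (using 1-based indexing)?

The element at index 4 is 21.
Elements before it: 29, 14, 24
Those larger than 21: 29, 24

2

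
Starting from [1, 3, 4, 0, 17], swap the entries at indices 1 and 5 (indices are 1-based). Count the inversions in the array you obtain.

Positions 1 and 5 hold 1 and 17; after swapping, the array is [17, 3, 4, 0, 1].
Element-by-element contributions:
17 → 3, 4, 0, 1 → 4
3 → 0, 1 → 2
4 → 0, 1 → 2
0 → none → 0
1 → none → 0
Sum: 4 + 2 + 2 + 0 + 0 = 8

There are 8 inversions.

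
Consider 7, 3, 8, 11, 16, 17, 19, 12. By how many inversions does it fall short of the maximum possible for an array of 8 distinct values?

24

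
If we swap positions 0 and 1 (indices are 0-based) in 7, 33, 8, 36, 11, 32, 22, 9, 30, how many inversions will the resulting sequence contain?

17 inversions

Positions 0 and 1 hold 7 and 33; after swapping, the array is [33, 7, 8, 36, 11, 32, 22, 9, 30].
Element-by-element contributions:
33 → 7, 8, 11, 32, 22, 9, 30 → 7
7 → none → 0
8 → none → 0
36 → 11, 32, 22, 9, 30 → 5
11 → 9 → 1
32 → 22, 9, 30 → 3
22 → 9 → 1
9 → none → 0
30 → none → 0
Sum: 7 + 0 + 0 + 5 + 1 + 3 + 1 + 0 + 0 = 17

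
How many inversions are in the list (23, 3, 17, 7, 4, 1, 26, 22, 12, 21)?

For each element, count later entries that are smaller:
23: 8
3: 1
17: 4
7: 2
4: 1
1: 0
26: 3
22: 2
12: 0
21: 0
Sum: 8 + 1 + 4 + 2 + 1 + 0 + 3 + 2 + 0 + 0 = 21

21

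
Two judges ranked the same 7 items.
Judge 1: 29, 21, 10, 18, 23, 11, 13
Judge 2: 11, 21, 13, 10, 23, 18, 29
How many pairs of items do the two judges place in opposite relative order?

There are 14 discordant pairs.

Assign each item its position (1..7) in the first ordering, then rewrite the second ordering as that position sequence:
positions: 29→1, 21→2, 10→3, 18→4, 23→5, 11→6, 13→7
second ordering as positions: [6, 2, 7, 3, 5, 4, 1]
Discordant pairs = inversions in this position sequence.
6: 2, 3, 5, 4, 1 → 5
2: 1 → 1
7: 3, 5, 4, 1 → 4
3: 1 → 1
5: 4, 1 → 2
4: 1 → 1
1: 0
Total: 5 + 1 + 4 + 1 + 2 + 1 + 0 = 14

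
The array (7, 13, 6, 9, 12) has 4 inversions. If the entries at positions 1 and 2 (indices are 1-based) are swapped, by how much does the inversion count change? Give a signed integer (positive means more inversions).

Positions 1 and 2 hold 7 and 13; after swapping, the array is [13, 7, 6, 9, 12].
Sweep left to right; for each value list the smaller values that follow it:
13 → 7, 6, 9, 12 → 4
7 → 6 → 1
6 → none → 0
9 → none → 0
12 → none → 0
Sum: 4 + 1 + 0 + 0 + 0 = 5
Change: 5 − 4 = +1

+1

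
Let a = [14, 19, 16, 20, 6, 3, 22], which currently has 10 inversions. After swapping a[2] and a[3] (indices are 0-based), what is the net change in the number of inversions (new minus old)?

+1

Positions 2 and 3 hold 16 and 20; after swapping, the array is [14, 19, 20, 16, 6, 3, 22].
Element-by-element contributions:
14: 2
19: 3
20: 3
16: 2
6: 1
3: 0
22: 0
Sum: 2 + 3 + 3 + 2 + 1 + 0 + 0 = 11
Change: 11 − 10 = +1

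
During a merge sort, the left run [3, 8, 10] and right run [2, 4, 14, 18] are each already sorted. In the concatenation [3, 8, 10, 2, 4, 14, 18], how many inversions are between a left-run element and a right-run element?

Count, for every r in R, how many entries of L exceed r:
r = 2: 3, 8, 10 → 3
r = 4: 8, 10 → 2
r = 14: none → 0
r = 18: none → 0
Cross-inversions: 3 + 2 + 0 + 0 = 5

Cross-inversions: 5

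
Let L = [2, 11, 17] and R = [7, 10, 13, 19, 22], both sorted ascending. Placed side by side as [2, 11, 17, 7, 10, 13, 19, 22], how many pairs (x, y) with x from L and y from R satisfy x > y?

Take each right-half value and tally the left-half values above it:
r = 7: 11, 17 → 2
r = 10: 11, 17 → 2
r = 13: 17 → 1
r = 19: none → 0
r = 22: none → 0
Cross-inversions: 2 + 2 + 1 + 0 + 0 = 5

5 cross-inversions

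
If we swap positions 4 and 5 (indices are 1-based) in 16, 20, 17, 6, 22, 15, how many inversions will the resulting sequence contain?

9 inversions

Positions 4 and 5 hold 6 and 22; after swapping, the array is [16, 20, 17, 22, 6, 15].
Element-by-element contributions:
16 → 6, 15 → 2
20 → 17, 6, 15 → 3
17 → 6, 15 → 2
22 → 6, 15 → 2
6 → none → 0
15 → none → 0
Sum: 2 + 3 + 2 + 2 + 0 + 0 = 9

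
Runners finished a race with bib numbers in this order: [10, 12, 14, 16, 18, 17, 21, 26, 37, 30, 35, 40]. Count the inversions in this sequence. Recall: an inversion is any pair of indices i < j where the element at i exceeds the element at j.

Inversions: 3

Element-by-element contributions:
10 → none → 0
12 → none → 0
14 → none → 0
16 → none → 0
18 → 17 → 1
17 → none → 0
21 → none → 0
26 → none → 0
37 → 30, 35 → 2
30 → none → 0
35 → none → 0
40 → none → 0
Sum: 0 + 0 + 0 + 0 + 1 + 0 + 0 + 0 + 2 + 0 + 0 + 0 = 3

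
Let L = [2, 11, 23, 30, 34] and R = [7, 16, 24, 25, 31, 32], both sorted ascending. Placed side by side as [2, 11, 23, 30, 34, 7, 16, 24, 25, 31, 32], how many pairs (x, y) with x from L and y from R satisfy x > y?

Count, for every r in R, how many entries of L exceed r:
r = 7: 11, 23, 30, 34 → 4
r = 16: 23, 30, 34 → 3
r = 24: 30, 34 → 2
r = 25: 30, 34 → 2
r = 31: 34 → 1
r = 32: 34 → 1
Cross-inversions: 4 + 3 + 2 + 2 + 1 + 1 = 13

13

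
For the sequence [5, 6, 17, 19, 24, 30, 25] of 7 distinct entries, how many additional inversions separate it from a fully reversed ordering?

20

Maximum inversions for 7 distinct elements is C(7, 2) = 7·6/2 = 21.
Current inversions — for each element, count later smaller elements:
5: 0
6: 0
17: 0
19: 0
24: 0
30: 1
25: 0
Current total: 0 + 0 + 0 + 0 + 0 + 1 + 0 = 1
Shortfall: 21 − 1 = 20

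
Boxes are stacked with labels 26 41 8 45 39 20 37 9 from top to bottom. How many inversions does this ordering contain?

Inversions: 17

Count, for each position, how many later elements it exceeds:
26 → 8, 20, 9 → 3
41 → 8, 39, 20, 37, 9 → 5
8 → none → 0
45 → 39, 20, 37, 9 → 4
39 → 20, 37, 9 → 3
20 → 9 → 1
37 → 9 → 1
9 → none → 0
Sum: 3 + 5 + 0 + 4 + 3 + 1 + 1 + 0 = 17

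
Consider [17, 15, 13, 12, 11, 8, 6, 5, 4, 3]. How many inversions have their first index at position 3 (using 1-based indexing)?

7

The element at index 3 is 13.
Elements after it: 12, 11, 8, 6, 5, 4, 3
Those smaller than 13: 12, 11, 8, 6, 5, 4, 3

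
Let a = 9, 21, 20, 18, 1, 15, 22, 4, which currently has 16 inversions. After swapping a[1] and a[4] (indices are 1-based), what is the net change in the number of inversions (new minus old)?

+1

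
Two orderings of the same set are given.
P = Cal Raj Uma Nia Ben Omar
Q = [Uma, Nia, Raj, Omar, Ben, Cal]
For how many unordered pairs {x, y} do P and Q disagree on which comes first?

Assign each item its position (1..6) in the first ordering, then rewrite the second ordering as that position sequence:
positions: Cal→1, Raj→2, Uma→3, Nia→4, Ben→5, Omar→6
second ordering as positions: [3, 4, 2, 6, 5, 1]
Discordant pairs = inversions in this position sequence.
3: 2, 1 → 2
4: 2, 1 → 2
2: 1 → 1
6: 5, 1 → 2
5: 1 → 1
1: 0
Total: 2 + 2 + 1 + 2 + 1 + 0 = 8

8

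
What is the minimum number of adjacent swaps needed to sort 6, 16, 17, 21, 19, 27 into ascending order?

1 swap

Each adjacent swap fixes exactly one inversion, so the minimum swap count equals the number of inversions.
Count inversions — for each element, later elements that are smaller:
6: none → 0
16: none → 0
17: none → 0
21: 19 → 1
19: none → 0
27: none → 0
Total inversions: 0 + 0 + 0 + 1 + 0 + 0 = 1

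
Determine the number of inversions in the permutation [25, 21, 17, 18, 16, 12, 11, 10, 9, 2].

44 out-of-order pairs

For each element, count later entries that are smaller:
25 → 21, 17, 18, 16, 12, 11, 10, 9, 2 → 9
21 → 17, 18, 16, 12, 11, 10, 9, 2 → 8
17 → 16, 12, 11, 10, 9, 2 → 6
18 → 16, 12, 11, 10, 9, 2 → 6
16 → 12, 11, 10, 9, 2 → 5
12 → 11, 10, 9, 2 → 4
11 → 10, 9, 2 → 3
10 → 9, 2 → 2
9 → 2 → 1
2 → none → 0
Sum: 9 + 8 + 6 + 6 + 5 + 4 + 3 + 2 + 1 + 0 = 44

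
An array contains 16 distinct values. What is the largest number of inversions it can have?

120 inversions

A reversed (strictly descending) arrangement makes every pair an inversion, giving C(16, 2) inversions.
C(16, 2) = 16·15/2 = 120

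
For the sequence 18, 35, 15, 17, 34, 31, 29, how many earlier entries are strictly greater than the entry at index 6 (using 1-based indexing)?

2

The element at index 6 is 31.
Elements before it: 18, 35, 15, 17, 34
Those larger than 31: 35, 34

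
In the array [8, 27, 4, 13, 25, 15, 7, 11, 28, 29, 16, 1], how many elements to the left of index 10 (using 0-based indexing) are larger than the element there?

4 such elements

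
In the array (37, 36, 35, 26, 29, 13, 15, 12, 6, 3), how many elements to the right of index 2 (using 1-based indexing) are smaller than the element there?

8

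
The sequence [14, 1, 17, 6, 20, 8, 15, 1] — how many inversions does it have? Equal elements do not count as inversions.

14

Count, for each position, how many later elements it exceeds:
14 → 1, 6, 8, 1 → 4
1 → none → 0
17 → 6, 8, 15, 1 → 4
6 → 1 → 1
20 → 8, 15, 1 → 3
8 → 1 → 1
15 → 1 → 1
1 → none → 0
Sum: 4 + 0 + 4 + 1 + 3 + 1 + 1 + 0 = 14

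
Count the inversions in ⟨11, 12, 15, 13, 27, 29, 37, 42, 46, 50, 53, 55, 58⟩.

1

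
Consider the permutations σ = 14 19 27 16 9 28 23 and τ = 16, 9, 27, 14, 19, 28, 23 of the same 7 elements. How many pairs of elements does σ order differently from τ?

Assign each item its position (1..7) in the first ordering, then rewrite the second ordering as that position sequence:
positions: 14→1, 19→2, 27→3, 16→4, 9→5, 28→6, 23→7
second ordering as positions: [4, 5, 3, 1, 2, 6, 7]
Discordant pairs = inversions in this position sequence.
4: 3, 1, 2 → 3
5: 3, 1, 2 → 3
3: 1, 2 → 2
1: 0
2: 0
6: 0
7: 0
Total: 3 + 3 + 2 + 0 + 0 + 0 + 0 = 8

8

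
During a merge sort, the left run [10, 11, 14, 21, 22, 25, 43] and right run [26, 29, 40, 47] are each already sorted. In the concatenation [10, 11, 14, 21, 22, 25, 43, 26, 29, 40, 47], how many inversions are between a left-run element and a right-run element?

Take each right-half value and tally the left-half values above it:
r = 26: 43 → 1
r = 29: 43 → 1
r = 40: 43 → 1
r = 47: none → 0
Cross-inversions: 1 + 1 + 1 + 0 = 3

3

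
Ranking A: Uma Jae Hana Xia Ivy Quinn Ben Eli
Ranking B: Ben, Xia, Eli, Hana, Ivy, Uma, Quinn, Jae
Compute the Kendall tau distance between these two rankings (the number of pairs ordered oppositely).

Assign each item its position (1..8) in the first ordering, then rewrite the second ordering as that position sequence:
positions: Uma→1, Jae→2, Hana→3, Xia→4, Ivy→5, Quinn→6, Ben→7, Eli→8
second ordering as positions: [7, 4, 8, 3, 5, 1, 6, 2]
Discordant pairs = inversions in this position sequence.
7: 4, 3, 5, 1, 6, 2 → 6
4: 3, 1, 2 → 3
8: 3, 5, 1, 6, 2 → 5
3: 1, 2 → 2
5: 1, 2 → 2
1: 0
6: 2 → 1
2: 0
Total: 6 + 3 + 5 + 2 + 2 + 0 + 1 + 0 = 19

19 discordant pairs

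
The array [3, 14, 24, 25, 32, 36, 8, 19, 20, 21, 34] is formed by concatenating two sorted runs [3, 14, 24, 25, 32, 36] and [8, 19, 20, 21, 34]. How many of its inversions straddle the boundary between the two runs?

18

For each element r of the right run, count left-run elements greater than r:
r = 8: 14, 24, 25, 32, 36 → 5
r = 19: 24, 25, 32, 36 → 4
r = 20: 24, 25, 32, 36 → 4
r = 21: 24, 25, 32, 36 → 4
r = 34: 36 → 1
Cross-inversions: 5 + 4 + 4 + 4 + 1 = 18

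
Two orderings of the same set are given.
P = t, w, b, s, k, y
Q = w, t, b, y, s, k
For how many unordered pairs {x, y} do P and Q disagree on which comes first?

3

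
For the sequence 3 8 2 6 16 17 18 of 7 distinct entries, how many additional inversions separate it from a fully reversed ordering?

Maximum inversions for 7 distinct elements is C(7, 2) = 7·6/2 = 21.
Current inversions — for each element, count later smaller elements:
3: 1
8: 2
2: 0
6: 0
16: 0
17: 0
18: 0
Current total: 1 + 2 + 0 + 0 + 0 + 0 + 0 = 3
Shortfall: 21 − 3 = 18

18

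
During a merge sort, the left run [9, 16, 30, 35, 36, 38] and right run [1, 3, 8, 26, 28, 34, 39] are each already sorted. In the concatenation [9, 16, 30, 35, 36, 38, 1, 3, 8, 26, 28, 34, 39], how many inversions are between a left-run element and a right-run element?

Cross-inversions: 29

Count, for every r in R, how many entries of L exceed r:
r = 1: 9, 16, 30, 35, 36, 38 → 6
r = 3: 9, 16, 30, 35, 36, 38 → 6
r = 8: 9, 16, 30, 35, 36, 38 → 6
r = 26: 30, 35, 36, 38 → 4
r = 28: 30, 35, 36, 38 → 4
r = 34: 35, 36, 38 → 3
r = 39: none → 0
Cross-inversions: 6 + 6 + 6 + 4 + 4 + 3 + 0 = 29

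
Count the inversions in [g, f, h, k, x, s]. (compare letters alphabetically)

2 out-of-order pairs

Out-of-order index pairs (1-indexed):
(1,2): g > f
(5,6): x > s
That's 2 pairs.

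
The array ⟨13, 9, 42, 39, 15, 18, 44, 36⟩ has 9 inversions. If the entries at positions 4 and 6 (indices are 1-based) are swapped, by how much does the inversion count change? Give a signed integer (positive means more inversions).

Positions 4 and 6 hold 39 and 18; after swapping, the array is [13, 9, 42, 18, 15, 39, 44, 36].
Element-by-element contributions:
13 → 9 → 1
9 → none → 0
42 → 18, 15, 39, 36 → 4
18 → 15 → 1
15 → none → 0
39 → 36 → 1
44 → 36 → 1
36 → none → 0
Sum: 1 + 0 + 4 + 1 + 0 + 1 + 1 + 0 = 8
Change: 8 − 9 = -1

-1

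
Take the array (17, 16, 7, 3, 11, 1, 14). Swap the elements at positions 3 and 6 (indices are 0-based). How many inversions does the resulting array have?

18 inversions

Positions 3 and 6 hold 3 and 14; after swapping, the array is [17, 16, 7, 14, 11, 1, 3].
Count, for each position, how many later elements it exceeds:
17: 6
16: 5
7: 2
14: 3
11: 2
1: 0
3: 0
Sum: 6 + 5 + 2 + 3 + 2 + 0 + 0 = 18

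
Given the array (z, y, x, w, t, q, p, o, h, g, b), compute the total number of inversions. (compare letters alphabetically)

55

Element-by-element contributions:
z: 10
y: 9
x: 8
w: 7
t: 6
q: 5
p: 4
o: 3
h: 2
g: 1
b: 0
Sum: 10 + 9 + 8 + 7 + 6 + 5 + 4 + 3 + 2 + 1 + 0 = 55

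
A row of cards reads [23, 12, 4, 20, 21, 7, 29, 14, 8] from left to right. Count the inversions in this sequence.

Element-by-element contributions:
23 → 12, 4, 20, 21, 7, 14, 8 → 7
12 → 4, 7, 8 → 3
4 → none → 0
20 → 7, 14, 8 → 3
21 → 7, 14, 8 → 3
7 → none → 0
29 → 14, 8 → 2
14 → 8 → 1
8 → none → 0
Sum: 7 + 3 + 0 + 3 + 3 + 0 + 2 + 1 + 0 = 19

19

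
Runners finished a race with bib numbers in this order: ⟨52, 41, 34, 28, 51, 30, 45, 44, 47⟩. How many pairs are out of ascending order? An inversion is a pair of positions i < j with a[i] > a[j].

Element-by-element contributions:
52: 8
41: 3
34: 2
28: 0
51: 4
30: 0
45: 1
44: 0
47: 0
Sum: 8 + 3 + 2 + 0 + 4 + 0 + 1 + 0 + 0 = 18

18 inversions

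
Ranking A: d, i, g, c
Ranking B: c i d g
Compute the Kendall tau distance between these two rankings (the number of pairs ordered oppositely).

4 discordant pairs

Assign each item its position (1..4) in the first ordering, then rewrite the second ordering as that position sequence:
positions: d→1, i→2, g→3, c→4
second ordering as positions: [4, 2, 1, 3]
Discordant pairs = inversions in this position sequence.
4: 2, 1, 3 → 3
2: 1 → 1
1: 0
3: 0
Total: 3 + 1 + 0 + 0 = 4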